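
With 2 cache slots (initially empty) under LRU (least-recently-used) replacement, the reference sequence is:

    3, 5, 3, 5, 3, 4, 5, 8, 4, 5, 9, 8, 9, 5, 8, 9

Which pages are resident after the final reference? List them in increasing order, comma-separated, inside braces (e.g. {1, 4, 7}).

{8, 9}

3 → miss, frames (3)
5 → miss, frames (3 5)
3 → hit
5 → hit
3 → hit
4 → miss, evict 5, frames (3 4)
5 → miss, evict 3, frames (4 5)
8 → miss, evict 4, frames (5 8)
4 → miss, evict 5, frames (8 4)
5 → miss, evict 8, frames (4 5)
9 → miss, evict 4, frames (5 9)
8 → miss, evict 5, frames (9 8)
9 → hit
5 → miss, evict 8, frames (9 5)
8 → miss, evict 9, frames (5 8)
9 → miss, evict 5, frames (8 9)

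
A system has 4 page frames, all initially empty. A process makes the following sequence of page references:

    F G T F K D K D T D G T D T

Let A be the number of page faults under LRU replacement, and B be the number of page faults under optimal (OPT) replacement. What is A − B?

1

Under LRU: F F F . F F . . . . F . . . → 6 faults.
Under OPT: F F F . F F . . . . . . . . → 5 faults.
A − B = 6 − 5 = 1.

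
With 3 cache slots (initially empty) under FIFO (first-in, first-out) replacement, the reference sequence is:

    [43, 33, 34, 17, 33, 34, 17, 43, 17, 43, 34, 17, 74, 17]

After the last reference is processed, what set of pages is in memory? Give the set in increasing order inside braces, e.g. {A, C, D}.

{17, 43, 74}

43 -> fault, frames [43]
33 -> fault, frames [43, 33]
34 -> fault, frames [43, 33, 34]
17 -> fault, evict 43, frames [33, 34, 17]
33 -> hit
34 -> hit
17 -> hit
43 -> fault, evict 33, frames [34, 17, 43]
17 -> hit
43 -> hit
34 -> hit
17 -> hit
74 -> fault, evict 34, frames [17, 43, 74]
17 -> hit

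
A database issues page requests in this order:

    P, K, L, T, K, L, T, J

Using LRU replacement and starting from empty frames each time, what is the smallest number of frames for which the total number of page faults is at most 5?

f=1: 8 faults
f=2: 8 faults
f=3: 5 faults
f=4: 5 faults
f=5: 5 faults
Smallest f with faults ≤ 5 is 3.

3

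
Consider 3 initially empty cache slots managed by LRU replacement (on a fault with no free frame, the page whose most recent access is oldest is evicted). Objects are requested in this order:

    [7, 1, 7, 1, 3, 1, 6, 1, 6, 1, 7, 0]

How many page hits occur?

6

7: fault, frames [7]
1: fault, frames [7, 1]
7: hit
1: hit
3: fault, frames [7, 1, 3]
1: hit
6: fault, evict 7, frames [3, 1, 6]
1: hit
6: hit
1: hit
7: fault, evict 3, frames [6, 1, 7]
0: fault, evict 6, frames [1, 7, 0]
Hits: 6.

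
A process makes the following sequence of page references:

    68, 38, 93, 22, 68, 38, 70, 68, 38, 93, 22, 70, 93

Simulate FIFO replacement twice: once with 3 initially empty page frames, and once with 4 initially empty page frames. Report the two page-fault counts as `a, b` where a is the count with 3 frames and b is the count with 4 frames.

3 frames: F F F F F F F . . F F . . → 9 faults.
4 frames: F F F F . . F F F F F F . → 10 faults.
10 > 9: adding a frame increased faults — Belady's anomaly.

9, 10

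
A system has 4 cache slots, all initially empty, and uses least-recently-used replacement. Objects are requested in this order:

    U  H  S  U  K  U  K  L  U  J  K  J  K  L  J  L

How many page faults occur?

6

U -> miss, frames (U)
H -> miss, frames (U H)
S -> miss, frames (U H S)
U -> hit
K -> miss, frames (H S U K)
U -> hit
K -> hit
L -> miss, evict H, frames (S U K L)
U -> hit
J -> miss, evict S, frames (K L U J)
K -> hit
J -> hit
K -> hit
L -> hit
J -> hit
L -> hit
Page faults: 6.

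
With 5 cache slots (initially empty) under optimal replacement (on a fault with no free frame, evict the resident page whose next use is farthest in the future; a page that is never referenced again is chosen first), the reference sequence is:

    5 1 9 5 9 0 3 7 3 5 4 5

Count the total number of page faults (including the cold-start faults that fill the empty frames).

5 → fault, frames [5]
1 → fault, frames [5, 1]
9 → fault, frames [5, 1, 9]
5 → hit
9 → hit
0 → fault, frames [5, 1, 9, 0]
3 → fault, frames [5, 1, 9, 0, 3]
7 → fault, evict 0, frames [5, 1, 9, 3, 7]
3 → hit
5 → hit
4 → fault, evict 7, frames [5, 1, 9, 3, 4]
5 → hit
Page faults: 7.

7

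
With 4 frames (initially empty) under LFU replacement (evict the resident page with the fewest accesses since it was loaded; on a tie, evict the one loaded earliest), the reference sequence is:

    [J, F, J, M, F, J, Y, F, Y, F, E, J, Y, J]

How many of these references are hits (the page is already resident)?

9

J: miss, frames (J)
F: miss, frames (J F)
J: hit
M: miss, frames (J F M)
F: hit
J: hit
Y: miss, frames (J F M Y)
F: hit
Y: hit
F: hit
E: miss, evict M, frames (J F Y E)
J: hit
Y: hit
J: hit
Hits: 9.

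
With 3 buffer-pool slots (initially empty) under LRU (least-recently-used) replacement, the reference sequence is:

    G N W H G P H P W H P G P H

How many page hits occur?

G → miss, frames (G)
N → miss, frames (G N)
W → miss, frames (G N W)
H → miss, evict G, frames (N W H)
G → miss, evict N, frames (W H G)
P → miss, evict W, frames (H G P)
H → hit
P → hit
W → miss, evict G, frames (H P W)
H → hit
P → hit
G → miss, evict W, frames (H P G)
P → hit
H → hit
Hits: 6.

6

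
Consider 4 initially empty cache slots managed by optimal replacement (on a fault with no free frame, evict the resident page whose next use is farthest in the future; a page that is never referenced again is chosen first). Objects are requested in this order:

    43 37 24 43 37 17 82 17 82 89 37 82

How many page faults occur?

43 → fault, frames [43]
37 → fault, frames [43, 37]
24 → fault, frames [43, 37, 24]
43 → hit
37 → hit
17 → fault, frames [43, 37, 24, 17]
82 → fault, evict 24, frames [43, 37, 17, 82]
17 → hit
82 → hit
89 → fault, evict 17, frames [43, 37, 82, 89]
37 → hit
82 → hit
Page faults: 6.

6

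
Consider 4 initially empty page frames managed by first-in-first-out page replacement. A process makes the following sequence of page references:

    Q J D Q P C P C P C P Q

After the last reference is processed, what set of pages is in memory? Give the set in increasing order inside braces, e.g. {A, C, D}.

{C, D, P, Q}

Q -> fault, frames {Q}
J -> fault, frames {Q,J}
D -> fault, frames {Q,J,D}
Q -> hit
P -> fault, frames {Q,J,D,P}
C -> fault, evict Q, frames {J,D,P,C}
P -> hit
C -> hit
P -> hit
C -> hit
P -> hit
Q -> fault, evict J, frames {D,P,C,Q}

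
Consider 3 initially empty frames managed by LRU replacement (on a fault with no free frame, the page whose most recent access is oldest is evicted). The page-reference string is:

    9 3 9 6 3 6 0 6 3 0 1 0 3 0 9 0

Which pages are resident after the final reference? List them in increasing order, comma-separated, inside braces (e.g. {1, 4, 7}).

9 -> miss, frames {9}
3 -> miss, frames {9,3}
9 -> hit
6 -> miss, frames {3,9,6}
3 -> hit
6 -> hit
0 -> miss, evict 9, frames {3,6,0}
6 -> hit
3 -> hit
0 -> hit
1 -> miss, evict 6, frames {3,0,1}
0 -> hit
3 -> hit
0 -> hit
9 -> miss, evict 1, frames {3,0,9}
0 -> hit

{0, 3, 9}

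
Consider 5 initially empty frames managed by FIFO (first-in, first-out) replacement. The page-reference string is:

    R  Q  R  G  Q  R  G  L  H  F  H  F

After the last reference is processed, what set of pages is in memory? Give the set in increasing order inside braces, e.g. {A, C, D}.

{F, G, H, L, Q}

R -> miss, frames [R]
Q -> miss, frames [R, Q]
R -> hit
G -> miss, frames [R, Q, G]
Q -> hit
R -> hit
G -> hit
L -> miss, frames [R, Q, G, L]
H -> miss, frames [R, Q, G, L, H]
F -> miss, evict R, frames [Q, G, L, H, F]
H -> hit
F -> hit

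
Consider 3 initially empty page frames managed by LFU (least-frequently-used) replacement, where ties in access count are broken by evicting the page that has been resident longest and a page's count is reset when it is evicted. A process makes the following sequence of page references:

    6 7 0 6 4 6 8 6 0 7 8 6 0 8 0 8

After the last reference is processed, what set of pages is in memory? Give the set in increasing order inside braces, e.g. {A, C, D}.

{0, 6, 8}

6: miss, frames [6]
7: miss, frames [6, 7]
0: miss, frames [6, 7, 0]
6: hit
4: miss, evict 7, frames [6, 0, 4]
6: hit
8: miss, evict 0, frames [6, 4, 8]
6: hit
0: miss, evict 4, frames [6, 8, 0]
7: miss, evict 8, frames [6, 0, 7]
8: miss, evict 0, frames [6, 7, 8]
6: hit
0: miss, evict 7, frames [6, 8, 0]
8: hit
0: hit
8: hit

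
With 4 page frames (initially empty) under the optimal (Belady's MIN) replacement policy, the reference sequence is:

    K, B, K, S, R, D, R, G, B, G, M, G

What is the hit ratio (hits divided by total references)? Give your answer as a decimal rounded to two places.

K -> fault, frames (K)
B -> fault, frames (K B)
K -> hit
S -> fault, frames (K B S)
R -> fault, frames (K B S R)
D -> fault, evict S, frames (K B R D)
R -> hit
G -> fault, evict D, frames (K B R G)
B -> hit
G -> hit
M -> fault, evict R, frames (K B G M)
G -> hit
Hits: 5 of 12 references → 5/12 = 0.4167.

0.42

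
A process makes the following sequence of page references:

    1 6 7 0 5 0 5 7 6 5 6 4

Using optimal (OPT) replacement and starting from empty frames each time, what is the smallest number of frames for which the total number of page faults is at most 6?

f=1: 12 faults
f=2: 8 faults
f=3: 7 faults
f=4: 6 faults
f=5: 6 faults
f=6: 6 faults
Smallest f with faults ≤ 6 is 4.

4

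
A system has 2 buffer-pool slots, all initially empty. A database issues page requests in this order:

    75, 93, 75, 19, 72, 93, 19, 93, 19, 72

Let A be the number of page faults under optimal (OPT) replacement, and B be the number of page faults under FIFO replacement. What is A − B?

-1

Under OPT: F F . F F . F . . F → 6 faults.
Under FIFO: F F . F F F F . . F → 7 faults.
A − B = 6 − 7 = -1.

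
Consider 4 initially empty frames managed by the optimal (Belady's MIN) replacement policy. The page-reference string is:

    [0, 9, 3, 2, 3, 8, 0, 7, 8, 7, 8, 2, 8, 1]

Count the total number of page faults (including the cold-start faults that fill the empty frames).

0: miss, frames [0]
9: miss, frames [0, 9]
3: miss, frames [0, 9, 3]
2: miss, frames [0, 9, 3, 2]
3: hit
8: miss, evict 3, frames [0, 9, 2, 8]
0: hit
7: miss, evict 9, frames [0, 2, 8, 7]
8: hit
7: hit
8: hit
2: hit
8: hit
1: miss, evict 7, frames [0, 2, 8, 1]
Page faults: 7.

7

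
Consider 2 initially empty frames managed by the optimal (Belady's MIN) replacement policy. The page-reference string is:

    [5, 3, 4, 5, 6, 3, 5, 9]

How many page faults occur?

6

5 -> miss, frames {5}
3 -> miss, frames {5,3}
4 -> miss, evict 3, frames {5,4}
5 -> hit
6 -> miss, evict 4, frames {5,6}
3 -> miss, evict 6, frames {5,3}
5 -> hit
9 -> miss, evict 3, frames {5,9}
Page faults: 6.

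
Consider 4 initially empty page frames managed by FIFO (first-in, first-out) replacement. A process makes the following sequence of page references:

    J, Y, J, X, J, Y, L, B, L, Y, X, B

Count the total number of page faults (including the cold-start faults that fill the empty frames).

5

J: fault, frames [J]
Y: fault, frames [J, Y]
J: hit
X: fault, frames [J, Y, X]
J: hit
Y: hit
L: fault, frames [J, Y, X, L]
B: fault, evict J, frames [Y, X, L, B]
L: hit
Y: hit
X: hit
B: hit
Page faults: 5.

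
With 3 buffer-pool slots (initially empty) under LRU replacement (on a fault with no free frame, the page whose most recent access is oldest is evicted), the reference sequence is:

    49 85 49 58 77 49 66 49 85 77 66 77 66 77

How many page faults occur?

49: miss, frames [49]
85: miss, frames [49, 85]
49: hit
58: miss, frames [85, 49, 58]
77: miss, evict 85, frames [49, 58, 77]
49: hit
66: miss, evict 58, frames [77, 49, 66]
49: hit
85: miss, evict 77, frames [66, 49, 85]
77: miss, evict 66, frames [49, 85, 77]
66: miss, evict 49, frames [85, 77, 66]
77: hit
66: hit
77: hit
Page faults: 8.

8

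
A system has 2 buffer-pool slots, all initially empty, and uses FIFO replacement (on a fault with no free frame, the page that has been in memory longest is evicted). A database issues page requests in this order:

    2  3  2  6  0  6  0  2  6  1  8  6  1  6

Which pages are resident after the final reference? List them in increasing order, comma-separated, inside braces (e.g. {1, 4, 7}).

2 → miss, frames [2]
3 → miss, frames [2, 3]
2 → hit
6 → miss, evict 2, frames [3, 6]
0 → miss, evict 3, frames [6, 0]
6 → hit
0 → hit
2 → miss, evict 6, frames [0, 2]
6 → miss, evict 0, frames [2, 6]
1 → miss, evict 2, frames [6, 1]
8 → miss, evict 6, frames [1, 8]
6 → miss, evict 1, frames [8, 6]
1 → miss, evict 8, frames [6, 1]
6 → hit

{1, 6}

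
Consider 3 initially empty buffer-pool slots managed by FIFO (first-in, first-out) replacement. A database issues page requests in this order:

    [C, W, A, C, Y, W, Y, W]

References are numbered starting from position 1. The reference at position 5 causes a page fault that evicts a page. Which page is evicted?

pos 1: C: miss, frames [C]
pos 2: W: miss, frames [C, W]
pos 3: A: miss, frames [C, W, A]
pos 4: C: hit
pos 5: Y: miss, evict C, frames [W, A, Y]
At position 5, page C is evicted.

C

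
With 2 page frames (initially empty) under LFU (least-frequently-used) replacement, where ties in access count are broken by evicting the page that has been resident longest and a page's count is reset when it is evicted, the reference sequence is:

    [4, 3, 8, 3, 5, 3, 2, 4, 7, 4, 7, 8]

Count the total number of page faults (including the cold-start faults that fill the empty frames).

4: miss, frames {4}
3: miss, frames {4,3}
8: miss, evict 4, frames {3,8}
3: hit
5: miss, evict 8, frames {3,5}
3: hit
2: miss, evict 5, frames {3,2}
4: miss, evict 2, frames {3,4}
7: miss, evict 4, frames {3,7}
4: miss, evict 7, frames {3,4}
7: miss, evict 4, frames {3,7}
8: miss, evict 7, frames {3,8}
Page faults: 10.

10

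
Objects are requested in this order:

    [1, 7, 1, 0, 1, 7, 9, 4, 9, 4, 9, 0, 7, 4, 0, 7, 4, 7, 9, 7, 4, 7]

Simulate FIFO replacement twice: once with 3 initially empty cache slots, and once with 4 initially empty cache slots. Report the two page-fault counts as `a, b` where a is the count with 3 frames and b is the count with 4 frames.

10, 5

3 frames: F F . F . . F F . . . . F . F . . . F . F F → 10 faults.
4 frames: F F . F . . F F . . . . . . . . . . . . . . → 5 faults.
5 < 10: adding a frame reduced faults, as is typical.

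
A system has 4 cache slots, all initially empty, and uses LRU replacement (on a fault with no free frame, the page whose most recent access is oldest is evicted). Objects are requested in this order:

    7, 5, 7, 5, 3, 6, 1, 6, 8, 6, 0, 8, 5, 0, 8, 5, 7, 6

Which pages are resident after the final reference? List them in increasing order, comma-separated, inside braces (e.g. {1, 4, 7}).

7 → miss, frames (7)
5 → miss, frames (7 5)
7 → hit
5 → hit
3 → miss, frames (7 5 3)
6 → miss, frames (7 5 3 6)
1 → miss, evict 7, frames (5 3 6 1)
6 → hit
8 → miss, evict 5, frames (3 1 6 8)
6 → hit
0 → miss, evict 3, frames (1 8 6 0)
8 → hit
5 → miss, evict 1, frames (6 0 8 5)
0 → hit
8 → hit
5 → hit
7 → miss, evict 6, frames (0 8 5 7)
6 → miss, evict 0, frames (8 5 7 6)

{5, 6, 7, 8}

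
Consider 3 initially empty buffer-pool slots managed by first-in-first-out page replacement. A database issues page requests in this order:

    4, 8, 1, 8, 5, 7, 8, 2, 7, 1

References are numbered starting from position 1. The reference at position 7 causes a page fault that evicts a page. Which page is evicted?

pos 1: 4: miss, frames [4]
pos 2: 8: miss, frames [4, 8]
pos 3: 1: miss, frames [4, 8, 1]
pos 4: 8: hit
pos 5: 5: miss, evict 4, frames [8, 1, 5]
pos 6: 7: miss, evict 8, frames [1, 5, 7]
pos 7: 8: miss, evict 1, frames [5, 7, 8]
At position 7, page 1 is evicted.

1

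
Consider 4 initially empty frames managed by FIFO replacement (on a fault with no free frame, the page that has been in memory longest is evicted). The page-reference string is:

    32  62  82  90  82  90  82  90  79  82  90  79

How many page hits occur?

32: fault, frames (32)
62: fault, frames (32 62)
82: fault, frames (32 62 82)
90: fault, frames (32 62 82 90)
82: hit
90: hit
82: hit
90: hit
79: fault, evict 32, frames (62 82 90 79)
82: hit
90: hit
79: hit
Hits: 7.

7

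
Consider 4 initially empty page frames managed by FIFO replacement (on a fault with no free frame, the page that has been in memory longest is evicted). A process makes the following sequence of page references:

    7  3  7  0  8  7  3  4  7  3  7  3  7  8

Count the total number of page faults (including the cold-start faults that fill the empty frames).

7 -> miss, frames (7)
3 -> miss, frames (7 3)
7 -> hit
0 -> miss, frames (7 3 0)
8 -> miss, frames (7 3 0 8)
7 -> hit
3 -> hit
4 -> miss, evict 7, frames (3 0 8 4)
7 -> miss, evict 3, frames (0 8 4 7)
3 -> miss, evict 0, frames (8 4 7 3)
7 -> hit
3 -> hit
7 -> hit
8 -> hit
Page faults: 7.

7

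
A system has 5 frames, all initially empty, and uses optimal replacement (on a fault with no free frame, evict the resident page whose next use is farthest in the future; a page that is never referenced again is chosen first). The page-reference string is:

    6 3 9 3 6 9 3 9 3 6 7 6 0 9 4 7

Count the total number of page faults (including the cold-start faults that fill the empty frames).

6: miss, frames [6]
3: miss, frames [6, 3]
9: miss, frames [6, 3, 9]
3: hit
6: hit
9: hit
3: hit
9: hit
3: hit
6: hit
7: miss, frames [6, 3, 9, 7]
6: hit
0: miss, frames [6, 3, 9, 7, 0]
9: hit
4: miss, evict 0, frames [6, 3, 9, 7, 4]
7: hit
Page faults: 6.

6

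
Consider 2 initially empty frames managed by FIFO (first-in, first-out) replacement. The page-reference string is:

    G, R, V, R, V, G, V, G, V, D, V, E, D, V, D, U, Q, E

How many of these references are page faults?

G: miss, frames {G}
R: miss, frames {G,R}
V: miss, evict G, frames {R,V}
R: hit
V: hit
G: miss, evict R, frames {V,G}
V: hit
G: hit
V: hit
D: miss, evict V, frames {G,D}
V: miss, evict G, frames {D,V}
E: miss, evict D, frames {V,E}
D: miss, evict V, frames {E,D}
V: miss, evict E, frames {D,V}
D: hit
U: miss, evict D, frames {V,U}
Q: miss, evict V, frames {U,Q}
E: miss, evict U, frames {Q,E}
Page faults: 12.

12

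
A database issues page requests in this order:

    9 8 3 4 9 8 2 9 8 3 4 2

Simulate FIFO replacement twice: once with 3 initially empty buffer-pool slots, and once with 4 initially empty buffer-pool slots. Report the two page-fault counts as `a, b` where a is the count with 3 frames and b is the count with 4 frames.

3 frames: F F F F F F F . . F F . → 9 faults.
4 frames: F F F F . . F F F F F F → 10 faults.
10 > 9: adding a frame increased faults — Belady's anomaly.

9, 10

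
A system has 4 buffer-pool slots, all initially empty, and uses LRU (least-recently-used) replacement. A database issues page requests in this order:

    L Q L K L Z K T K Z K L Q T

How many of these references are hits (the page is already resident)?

7

L -> fault, frames (L)
Q -> fault, frames (L Q)
L -> hit
K -> fault, frames (Q L K)
L -> hit
Z -> fault, frames (Q K L Z)
K -> hit
T -> fault, evict Q, frames (L Z K T)
K -> hit
Z -> hit
K -> hit
L -> hit
Q -> fault, evict T, frames (Z K L Q)
T -> fault, evict Z, frames (K L Q T)
Hits: 7.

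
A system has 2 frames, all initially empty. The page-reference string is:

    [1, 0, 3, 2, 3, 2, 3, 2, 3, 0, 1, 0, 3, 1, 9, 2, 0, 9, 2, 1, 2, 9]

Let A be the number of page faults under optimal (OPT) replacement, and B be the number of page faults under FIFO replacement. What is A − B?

Under OPT: F F F F . . . . . F F . F . F F F . F F . F → 13 faults.
Under FIFO: F F F F . . . . . F F . F . F F F F F F . F → 14 faults.
A − B = 13 − 14 = -1.

-1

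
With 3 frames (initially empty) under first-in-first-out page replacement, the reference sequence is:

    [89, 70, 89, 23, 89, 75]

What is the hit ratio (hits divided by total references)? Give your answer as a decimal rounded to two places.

89 → fault, frames (89)
70 → fault, frames (89 70)
89 → hit
23 → fault, frames (89 70 23)
89 → hit
75 → fault, evict 89, frames (70 23 75)
Hits: 2 of 6 references → 2/6 = 0.3333.

0.33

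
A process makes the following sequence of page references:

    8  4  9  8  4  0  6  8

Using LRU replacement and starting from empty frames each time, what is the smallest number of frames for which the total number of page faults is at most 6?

f=1: 8 faults
f=2: 8 faults
f=3: 6 faults
f=4: 5 faults
f=5: 5 faults
Smallest f with faults ≤ 6 is 3.

3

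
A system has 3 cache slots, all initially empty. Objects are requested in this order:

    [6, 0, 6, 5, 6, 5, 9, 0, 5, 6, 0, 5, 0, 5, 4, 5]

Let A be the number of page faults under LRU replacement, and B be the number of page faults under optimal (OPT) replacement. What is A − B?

Under LRU: F F . F . . F F . F . . . . F . → 7 faults.
Under OPT: F F . F . . F . . F . . . . F . → 6 faults.
A − B = 7 − 6 = 1.

1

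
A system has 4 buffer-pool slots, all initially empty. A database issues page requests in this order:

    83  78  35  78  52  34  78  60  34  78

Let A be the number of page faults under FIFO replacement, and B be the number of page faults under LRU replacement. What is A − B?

Under FIFO: F F F . F F . F . F → 7 faults.
Under LRU: F F F . F F . F . . → 6 faults.
A − B = 7 − 6 = 1.

1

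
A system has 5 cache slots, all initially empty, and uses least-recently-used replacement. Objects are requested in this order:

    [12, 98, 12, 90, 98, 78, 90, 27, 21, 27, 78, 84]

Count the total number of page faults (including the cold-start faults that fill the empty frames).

7

12: fault, frames [12]
98: fault, frames [12, 98]
12: hit
90: fault, frames [98, 12, 90]
98: hit
78: fault, frames [12, 90, 98, 78]
90: hit
27: fault, frames [12, 98, 78, 90, 27]
21: fault, evict 12, frames [98, 78, 90, 27, 21]
27: hit
78: hit
84: fault, evict 98, frames [90, 21, 27, 78, 84]
Page faults: 7.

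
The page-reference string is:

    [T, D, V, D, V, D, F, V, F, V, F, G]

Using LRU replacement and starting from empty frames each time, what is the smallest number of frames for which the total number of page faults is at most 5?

3

f=1: 12 faults
f=2: 6 faults
f=3: 5 faults
f=4: 5 faults
f=5: 5 faults
Smallest f with faults ≤ 5 is 3.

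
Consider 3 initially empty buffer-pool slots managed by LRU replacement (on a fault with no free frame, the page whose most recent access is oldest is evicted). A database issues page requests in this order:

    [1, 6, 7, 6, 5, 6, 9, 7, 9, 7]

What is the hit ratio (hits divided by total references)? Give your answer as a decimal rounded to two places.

0.40

1 -> miss, frames [1]
6 -> miss, frames [1, 6]
7 -> miss, frames [1, 6, 7]
6 -> hit
5 -> miss, evict 1, frames [7, 6, 5]
6 -> hit
9 -> miss, evict 7, frames [5, 6, 9]
7 -> miss, evict 5, frames [6, 9, 7]
9 -> hit
7 -> hit
Hits: 4 of 10 references → 4/10 = 0.4000.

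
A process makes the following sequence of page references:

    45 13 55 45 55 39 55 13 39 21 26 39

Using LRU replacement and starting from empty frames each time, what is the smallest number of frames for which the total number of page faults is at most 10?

f=1: 12 faults
f=2: 10 faults
f=3: 7 faults
f=4: 6 faults
f=5: 6 faults
f=6: 6 faults
Smallest f with faults ≤ 10 is 2.

2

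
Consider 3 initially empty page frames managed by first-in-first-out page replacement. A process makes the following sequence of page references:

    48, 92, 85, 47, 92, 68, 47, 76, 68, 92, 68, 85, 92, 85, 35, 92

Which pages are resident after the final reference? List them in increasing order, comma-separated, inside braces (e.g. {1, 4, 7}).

{35, 85, 92}

48 → miss, frames {48}
92 → miss, frames {48,92}
85 → miss, frames {48,92,85}
47 → miss, evict 48, frames {92,85,47}
92 → hit
68 → miss, evict 92, frames {85,47,68}
47 → hit
76 → miss, evict 85, frames {47,68,76}
68 → hit
92 → miss, evict 47, frames {68,76,92}
68 → hit
85 → miss, evict 68, frames {76,92,85}
92 → hit
85 → hit
35 → miss, evict 76, frames {92,85,35}
92 → hit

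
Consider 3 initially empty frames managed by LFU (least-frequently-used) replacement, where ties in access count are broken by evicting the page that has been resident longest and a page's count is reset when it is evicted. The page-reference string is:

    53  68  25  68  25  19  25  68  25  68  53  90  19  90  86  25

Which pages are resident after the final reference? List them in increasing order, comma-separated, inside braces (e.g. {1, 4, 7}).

53: fault, frames (53)
68: fault, frames (53 68)
25: fault, frames (53 68 25)
68: hit
25: hit
19: fault, evict 53, frames (68 25 19)
25: hit
68: hit
25: hit
68: hit
53: fault, evict 19, frames (68 25 53)
90: fault, evict 53, frames (68 25 90)
19: fault, evict 90, frames (68 25 19)
90: fault, evict 19, frames (68 25 90)
86: fault, evict 90, frames (68 25 86)
25: hit

{25, 68, 86}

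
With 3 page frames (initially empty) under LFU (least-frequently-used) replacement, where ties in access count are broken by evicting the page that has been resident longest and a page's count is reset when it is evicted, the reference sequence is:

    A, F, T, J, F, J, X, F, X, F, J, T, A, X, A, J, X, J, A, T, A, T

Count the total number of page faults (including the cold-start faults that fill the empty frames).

A: fault, frames [A]
F: fault, frames [A, F]
T: fault, frames [A, F, T]
J: fault, evict A, frames [F, T, J]
F: hit
J: hit
X: fault, evict T, frames [F, J, X]
F: hit
X: hit
F: hit
J: hit
T: fault, evict X, frames [F, J, T]
A: fault, evict T, frames [F, J, A]
X: fault, evict A, frames [F, J, X]
A: fault, evict X, frames [F, J, A]
J: hit
X: fault, evict A, frames [F, J, X]
J: hit
A: fault, evict X, frames [F, J, A]
T: fault, evict A, frames [F, J, T]
A: fault, evict T, frames [F, J, A]
T: fault, evict A, frames [F, J, T]
Page faults: 14.

14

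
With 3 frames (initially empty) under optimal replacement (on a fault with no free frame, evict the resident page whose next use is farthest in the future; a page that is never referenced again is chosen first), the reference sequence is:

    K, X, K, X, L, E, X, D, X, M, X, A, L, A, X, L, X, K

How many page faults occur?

8

K -> fault, frames [K]
X -> fault, frames [K, X]
K -> hit
X -> hit
L -> fault, frames [K, X, L]
E -> fault, evict K, frames [X, L, E]
X -> hit
D -> fault, evict E, frames [X, L, D]
X -> hit
M -> fault, evict D, frames [X, L, M]
X -> hit
A -> fault, evict M, frames [X, L, A]
L -> hit
A -> hit
X -> hit
L -> hit
X -> hit
K -> fault, evict A, frames [X, L, K]
Page faults: 8.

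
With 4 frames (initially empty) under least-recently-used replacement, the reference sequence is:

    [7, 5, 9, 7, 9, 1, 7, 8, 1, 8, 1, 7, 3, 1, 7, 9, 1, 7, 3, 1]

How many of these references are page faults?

7 → fault, frames (7)
5 → fault, frames (7 5)
9 → fault, frames (7 5 9)
7 → hit
9 → hit
1 → fault, frames (5 7 9 1)
7 → hit
8 → fault, evict 5, frames (9 1 7 8)
1 → hit
8 → hit
1 → hit
7 → hit
3 → fault, evict 9, frames (8 1 7 3)
1 → hit
7 → hit
9 → fault, evict 8, frames (3 1 7 9)
1 → hit
7 → hit
3 → hit
1 → hit
Page faults: 7.

7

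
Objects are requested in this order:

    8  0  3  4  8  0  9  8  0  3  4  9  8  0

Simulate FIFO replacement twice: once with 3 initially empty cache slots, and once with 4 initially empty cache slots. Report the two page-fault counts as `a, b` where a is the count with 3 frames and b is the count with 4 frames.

3 frames: F F F F F F F . . F F . F F → 11 faults.
4 frames: F F F F . . F F F F F F F F → 12 faults.
12 > 11: adding a frame increased faults — Belady's anomaly.

11, 12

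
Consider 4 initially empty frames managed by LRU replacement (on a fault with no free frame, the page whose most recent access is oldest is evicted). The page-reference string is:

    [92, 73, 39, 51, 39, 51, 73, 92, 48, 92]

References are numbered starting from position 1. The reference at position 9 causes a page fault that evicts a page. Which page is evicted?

pos 1: 92 → fault, frames [92]
pos 2: 73 → fault, frames [92, 73]
pos 3: 39 → fault, frames [92, 73, 39]
pos 4: 51 → fault, frames [92, 73, 39, 51]
pos 5: 39 → hit
pos 6: 51 → hit
pos 7: 73 → hit
pos 8: 92 → hit
pos 9: 48 → fault, evict 39, frames [51, 73, 92, 48]
At position 9, page 39 is evicted.

39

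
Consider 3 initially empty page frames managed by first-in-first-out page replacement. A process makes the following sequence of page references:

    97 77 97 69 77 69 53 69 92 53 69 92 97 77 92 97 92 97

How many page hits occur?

97 → miss, frames [97]
77 → miss, frames [97, 77]
97 → hit
69 → miss, frames [97, 77, 69]
77 → hit
69 → hit
53 → miss, evict 97, frames [77, 69, 53]
69 → hit
92 → miss, evict 77, frames [69, 53, 92]
53 → hit
69 → hit
92 → hit
97 → miss, evict 69, frames [53, 92, 97]
77 → miss, evict 53, frames [92, 97, 77]
92 → hit
97 → hit
92 → hit
97 → hit
Hits: 11.

11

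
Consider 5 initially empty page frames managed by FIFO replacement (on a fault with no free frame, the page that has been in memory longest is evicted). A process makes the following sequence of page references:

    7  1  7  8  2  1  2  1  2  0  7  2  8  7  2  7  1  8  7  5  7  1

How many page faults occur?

7 -> fault, frames [7]
1 -> fault, frames [7, 1]
7 -> hit
8 -> fault, frames [7, 1, 8]
2 -> fault, frames [7, 1, 8, 2]
1 -> hit
2 -> hit
1 -> hit
2 -> hit
0 -> fault, frames [7, 1, 8, 2, 0]
7 -> hit
2 -> hit
8 -> hit
7 -> hit
2 -> hit
7 -> hit
1 -> hit
8 -> hit
7 -> hit
5 -> fault, evict 7, frames [1, 8, 2, 0, 5]
7 -> fault, evict 1, frames [8, 2, 0, 5, 7]
1 -> fault, evict 8, frames [2, 0, 5, 7, 1]
Page faults: 8.

8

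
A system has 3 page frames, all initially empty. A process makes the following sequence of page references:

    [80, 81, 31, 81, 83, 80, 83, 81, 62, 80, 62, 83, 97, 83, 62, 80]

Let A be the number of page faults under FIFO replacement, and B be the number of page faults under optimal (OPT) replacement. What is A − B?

Under FIFO: F F F . F F . F F . . F F . . F → 10 faults.
Under OPT: F F F . F . . . F . . . F . . F → 7 faults.
A − B = 10 − 7 = 3.

3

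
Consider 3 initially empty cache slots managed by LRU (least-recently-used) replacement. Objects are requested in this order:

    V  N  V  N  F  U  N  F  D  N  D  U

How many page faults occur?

6

V -> miss, frames [V]
N -> miss, frames [V, N]
V -> hit
N -> hit
F -> miss, frames [V, N, F]
U -> miss, evict V, frames [N, F, U]
N -> hit
F -> hit
D -> miss, evict U, frames [N, F, D]
N -> hit
D -> hit
U -> miss, evict F, frames [N, D, U]
Page faults: 6.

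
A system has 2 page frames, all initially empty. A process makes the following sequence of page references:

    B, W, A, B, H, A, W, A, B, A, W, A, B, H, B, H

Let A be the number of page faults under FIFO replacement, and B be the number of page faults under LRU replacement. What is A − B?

1

Under FIFO: F F F F F F F . F F F . F F . . → 12 faults.
Under LRU: F F F F F F F . F . F . F F . . → 11 faults.
A − B = 12 − 11 = 1.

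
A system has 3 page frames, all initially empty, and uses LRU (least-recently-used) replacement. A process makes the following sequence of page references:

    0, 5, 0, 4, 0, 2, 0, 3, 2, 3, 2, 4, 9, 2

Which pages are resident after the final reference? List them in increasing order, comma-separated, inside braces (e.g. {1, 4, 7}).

0: miss, frames (0)
5: miss, frames (0 5)
0: hit
4: miss, frames (5 0 4)
0: hit
2: miss, evict 5, frames (4 0 2)
0: hit
3: miss, evict 4, frames (2 0 3)
2: hit
3: hit
2: hit
4: miss, evict 0, frames (3 2 4)
9: miss, evict 3, frames (2 4 9)
2: hit

{2, 4, 9}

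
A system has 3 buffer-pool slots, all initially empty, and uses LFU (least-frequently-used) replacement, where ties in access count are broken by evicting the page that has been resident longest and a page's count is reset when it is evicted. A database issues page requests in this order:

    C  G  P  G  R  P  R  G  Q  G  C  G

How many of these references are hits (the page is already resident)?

C → miss, frames (C)
G → miss, frames (C G)
P → miss, frames (C G P)
G → hit
R → miss, evict C, frames (G P R)
P → hit
R → hit
G → hit
Q → miss, evict P, frames (G R Q)
G → hit
C → miss, evict Q, frames (G R C)
G → hit
Hits: 6.

6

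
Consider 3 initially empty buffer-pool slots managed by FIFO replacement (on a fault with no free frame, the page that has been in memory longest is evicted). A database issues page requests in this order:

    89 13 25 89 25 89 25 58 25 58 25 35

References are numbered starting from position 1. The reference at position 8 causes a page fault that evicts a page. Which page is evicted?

89

pos 1: 89 → fault, frames (89)
pos 2: 13 → fault, frames (89 13)
pos 3: 25 → fault, frames (89 13 25)
pos 4: 89 → hit
pos 5: 25 → hit
pos 6: 89 → hit
pos 7: 25 → hit
pos 8: 58 → fault, evict 89, frames (13 25 58)
At position 8, page 89 is evicted.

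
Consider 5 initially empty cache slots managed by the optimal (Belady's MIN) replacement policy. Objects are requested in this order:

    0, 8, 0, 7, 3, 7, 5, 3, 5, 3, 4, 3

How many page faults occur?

6

0: fault, frames [0]
8: fault, frames [0, 8]
0: hit
7: fault, frames [0, 8, 7]
3: fault, frames [0, 8, 7, 3]
7: hit
5: fault, frames [0, 8, 7, 3, 5]
3: hit
5: hit
3: hit
4: fault, evict 5, frames [0, 8, 7, 3, 4]
3: hit
Page faults: 6.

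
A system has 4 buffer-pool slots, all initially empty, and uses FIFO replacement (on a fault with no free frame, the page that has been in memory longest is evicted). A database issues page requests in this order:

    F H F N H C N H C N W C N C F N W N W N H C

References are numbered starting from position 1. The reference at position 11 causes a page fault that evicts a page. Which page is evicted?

pos 1: F -> fault, frames [F]
pos 2: H -> fault, frames [F, H]
pos 3: F -> hit
pos 4: N -> fault, frames [F, H, N]
pos 5: H -> hit
pos 6: C -> fault, frames [F, H, N, C]
pos 7: N -> hit
pos 8: H -> hit
pos 9: C -> hit
pos 10: N -> hit
pos 11: W -> fault, evict F, frames [H, N, C, W]
At position 11, page F is evicted.

F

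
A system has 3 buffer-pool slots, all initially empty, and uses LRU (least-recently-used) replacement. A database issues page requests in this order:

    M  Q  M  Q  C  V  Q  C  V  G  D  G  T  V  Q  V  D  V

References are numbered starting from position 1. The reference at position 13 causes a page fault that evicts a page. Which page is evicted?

V

pos 1: M -> miss, frames {M}
pos 2: Q -> miss, frames {M,Q}
pos 3: M -> hit
pos 4: Q -> hit
pos 5: C -> miss, frames {M,Q,C}
pos 6: V -> miss, evict M, frames {Q,C,V}
pos 7: Q -> hit
pos 8: C -> hit
pos 9: V -> hit
pos 10: G -> miss, evict Q, frames {C,V,G}
pos 11: D -> miss, evict C, frames {V,G,D}
pos 12: G -> hit
pos 13: T -> miss, evict V, frames {D,G,T}
At position 13, page V is evicted.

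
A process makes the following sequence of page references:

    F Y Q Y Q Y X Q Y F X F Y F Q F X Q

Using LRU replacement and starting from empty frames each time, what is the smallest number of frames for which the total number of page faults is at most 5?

4

f=1: 18 faults
f=2: 12 faults
f=3: 8 faults
f=4: 4 faults
Smallest f with faults ≤ 5 is 4.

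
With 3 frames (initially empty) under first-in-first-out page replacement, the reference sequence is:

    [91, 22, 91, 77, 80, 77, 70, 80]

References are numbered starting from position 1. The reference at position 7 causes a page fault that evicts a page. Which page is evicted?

pos 1: 91: miss, frames (91)
pos 2: 22: miss, frames (91 22)
pos 3: 91: hit
pos 4: 77: miss, frames (91 22 77)
pos 5: 80: miss, evict 91, frames (22 77 80)
pos 6: 77: hit
pos 7: 70: miss, evict 22, frames (77 80 70)
At position 7, page 22 is evicted.

22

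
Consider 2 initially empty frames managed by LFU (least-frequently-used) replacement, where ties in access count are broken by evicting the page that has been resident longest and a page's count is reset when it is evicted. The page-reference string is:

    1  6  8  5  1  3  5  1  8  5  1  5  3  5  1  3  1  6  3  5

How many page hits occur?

3

1 -> fault, frames (1)
6 -> fault, frames (1 6)
8 -> fault, evict 1, frames (6 8)
5 -> fault, evict 6, frames (8 5)
1 -> fault, evict 8, frames (5 1)
3 -> fault, evict 5, frames (1 3)
5 -> fault, evict 1, frames (3 5)
1 -> fault, evict 3, frames (5 1)
8 -> fault, evict 5, frames (1 8)
5 -> fault, evict 1, frames (8 5)
1 -> fault, evict 8, frames (5 1)
5 -> hit
3 -> fault, evict 1, frames (5 3)
5 -> hit
1 -> fault, evict 3, frames (5 1)
3 -> fault, evict 1, frames (5 3)
1 -> fault, evict 3, frames (5 1)
6 -> fault, evict 1, frames (5 6)
3 -> fault, evict 6, frames (5 3)
5 -> hit
Hits: 3.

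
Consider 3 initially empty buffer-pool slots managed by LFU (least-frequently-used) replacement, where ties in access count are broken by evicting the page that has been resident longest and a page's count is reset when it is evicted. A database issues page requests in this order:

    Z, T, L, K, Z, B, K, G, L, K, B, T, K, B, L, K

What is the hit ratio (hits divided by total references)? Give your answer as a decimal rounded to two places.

0.31

Z: fault, frames (Z)
T: fault, frames (Z T)
L: fault, frames (Z T L)
K: fault, evict Z, frames (T L K)
Z: fault, evict T, frames (L K Z)
B: fault, evict L, frames (K Z B)
K: hit
G: fault, evict Z, frames (K B G)
L: fault, evict B, frames (K G L)
K: hit
B: fault, evict G, frames (K L B)
T: fault, evict L, frames (K B T)
K: hit
B: hit
L: fault, evict T, frames (K B L)
K: hit
Hits: 5 of 16 references → 5/16 = 0.3125.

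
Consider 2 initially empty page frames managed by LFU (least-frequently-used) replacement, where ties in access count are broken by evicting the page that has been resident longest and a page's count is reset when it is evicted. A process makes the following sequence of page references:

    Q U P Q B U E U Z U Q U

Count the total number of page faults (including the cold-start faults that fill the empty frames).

Q -> miss, frames [Q]
U -> miss, frames [Q, U]
P -> miss, evict Q, frames [U, P]
Q -> miss, evict U, frames [P, Q]
B -> miss, evict P, frames [Q, B]
U -> miss, evict Q, frames [B, U]
E -> miss, evict B, frames [U, E]
U -> hit
Z -> miss, evict E, frames [U, Z]
U -> hit
Q -> miss, evict Z, frames [U, Q]
U -> hit
Page faults: 9.

9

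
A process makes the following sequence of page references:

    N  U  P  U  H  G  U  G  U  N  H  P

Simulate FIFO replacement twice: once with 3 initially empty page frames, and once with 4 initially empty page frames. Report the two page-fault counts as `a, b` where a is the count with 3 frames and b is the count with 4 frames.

3 frames: F F F . F F F . . F F F → 9 faults.
4 frames: F F F . F F . . . F . . → 6 faults.
6 < 9: adding a frame reduced faults, as is typical.

9, 6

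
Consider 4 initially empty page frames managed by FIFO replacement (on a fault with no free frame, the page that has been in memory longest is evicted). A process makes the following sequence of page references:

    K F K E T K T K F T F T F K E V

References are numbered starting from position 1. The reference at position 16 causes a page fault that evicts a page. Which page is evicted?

pos 1: K: miss, frames [K]
pos 2: F: miss, frames [K, F]
pos 3: K: hit
pos 4: E: miss, frames [K, F, E]
pos 5: T: miss, frames [K, F, E, T]
pos 6: K: hit
pos 7: T: hit
pos 8: K: hit
pos 9: F: hit
pos 10: T: hit
pos 11: F: hit
pos 12: T: hit
pos 13: F: hit
pos 14: K: hit
pos 15: E: hit
pos 16: V: miss, evict K, frames [F, E, T, V]
At position 16, page K is evicted.

K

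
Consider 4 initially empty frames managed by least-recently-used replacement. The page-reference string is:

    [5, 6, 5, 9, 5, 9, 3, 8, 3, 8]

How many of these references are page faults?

5 → fault, frames (5)
6 → fault, frames (5 6)
5 → hit
9 → fault, frames (6 5 9)
5 → hit
9 → hit
3 → fault, frames (6 5 9 3)
8 → fault, evict 6, frames (5 9 3 8)
3 → hit
8 → hit
Page faults: 5.

5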